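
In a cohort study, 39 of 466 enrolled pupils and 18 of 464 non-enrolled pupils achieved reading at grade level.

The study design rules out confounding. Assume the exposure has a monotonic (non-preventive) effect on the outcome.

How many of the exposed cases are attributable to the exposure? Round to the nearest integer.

p₁ = P(outcome | exposed) = 39/466 = 0.083691
p₀ = P(outcome | unexposed) = 18/464 = 0.038793
PN = (p₁ − p₀)/p₁ = (0.083691 − 0.038793) / 0.083691 ≈ 0.53647.
Attributable cases ≈ PN × (exposed cases) = 0.53647 × 39 ≈ 20.92.

about 21 cases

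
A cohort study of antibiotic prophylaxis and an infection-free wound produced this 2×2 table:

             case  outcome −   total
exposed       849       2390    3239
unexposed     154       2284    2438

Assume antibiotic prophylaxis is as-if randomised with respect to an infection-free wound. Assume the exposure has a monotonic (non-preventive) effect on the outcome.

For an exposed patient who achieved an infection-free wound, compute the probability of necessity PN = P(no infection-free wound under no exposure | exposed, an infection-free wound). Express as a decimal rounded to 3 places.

PN ≈ 0.759

p₁ = P(outcome | exposed) = 849/3239 = 0.26212
p₀ = P(outcome | unexposed) = 154/2438 = 0.063167
Under exogeneity and monotonicity, PN = (p₁ − p₀) / p₁.
PN = (0.26212 − 0.063167) / 0.26212 = 0.19895 / 0.26212 ≈ 0.7590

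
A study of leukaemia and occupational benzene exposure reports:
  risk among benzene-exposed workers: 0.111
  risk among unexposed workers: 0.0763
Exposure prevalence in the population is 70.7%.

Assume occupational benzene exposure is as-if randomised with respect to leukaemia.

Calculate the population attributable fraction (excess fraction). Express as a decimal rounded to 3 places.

Let p₁ = 0.111, p₀ = 0.0763.
Overall risk P(Y=1) = π·p₁ + (1−π)·p₀ = 0.707×0.111 + 0.293×0.0763 = 0.10083.
Under exogeneity, PAF = [P(Y=1) − p₀] / P(Y=1).
PAF = (0.10083 − 0.0763) / 0.10083 ≈ 0.2433

PAF ≈ 0.243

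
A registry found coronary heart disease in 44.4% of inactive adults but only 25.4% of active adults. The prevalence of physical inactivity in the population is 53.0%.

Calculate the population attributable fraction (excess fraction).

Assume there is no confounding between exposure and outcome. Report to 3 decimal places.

p₁ = 0.444, p₀ = 0.254.
Overall risk P(Y=1) = π·p₁ + (1−π)·p₀ = 0.53×0.444 + 0.47×0.254 = 0.3547.
Under exogeneity, PAF = [P(Y=1) − p₀] / P(Y=1).
PAF = (0.3547 − 0.254) / 0.3547 ≈ 0.2839

PAF ≈ 0.284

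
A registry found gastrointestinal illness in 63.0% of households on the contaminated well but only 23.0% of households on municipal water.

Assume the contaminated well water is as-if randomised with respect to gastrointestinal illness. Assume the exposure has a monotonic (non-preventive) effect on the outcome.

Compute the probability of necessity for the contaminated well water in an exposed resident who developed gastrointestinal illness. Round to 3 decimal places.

p₁ = 0.63, p₀ = 0.23.
Under exogeneity and monotonicity, PN = (p₁ − p₀) / p₁.
PN = (0.63 − 0.23) / 0.63 = 0.4 / 0.63 ≈ 0.6349

PN ≈ 0.635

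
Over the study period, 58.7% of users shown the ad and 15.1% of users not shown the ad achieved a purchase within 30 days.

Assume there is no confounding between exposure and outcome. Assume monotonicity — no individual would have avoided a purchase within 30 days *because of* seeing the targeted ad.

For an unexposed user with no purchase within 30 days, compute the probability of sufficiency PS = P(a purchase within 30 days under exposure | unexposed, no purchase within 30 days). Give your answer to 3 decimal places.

p₁ = 0.587, p₀ = 0.151.
Under exogeneity and monotonicity, PS = (p₁ − p₀) / (1 − p₀).
PS = (0.587 − 0.151) / (1 − 0.151) = 0.436 / 0.849 ≈ 0.5135

PS ≈ 0.514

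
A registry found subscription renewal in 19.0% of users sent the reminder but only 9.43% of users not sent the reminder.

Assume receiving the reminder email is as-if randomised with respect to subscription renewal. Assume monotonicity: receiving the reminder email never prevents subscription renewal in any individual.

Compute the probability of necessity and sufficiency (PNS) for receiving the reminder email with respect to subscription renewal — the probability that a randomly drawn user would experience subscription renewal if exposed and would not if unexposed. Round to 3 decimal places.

p₁ = 0.19, p₀ = 0.0943.
Under exogeneity and monotonicity, PNS = p₁ − p₀.
PNS = 0.19 − 0.0943 = 0.0957

PNS ≈ 0.096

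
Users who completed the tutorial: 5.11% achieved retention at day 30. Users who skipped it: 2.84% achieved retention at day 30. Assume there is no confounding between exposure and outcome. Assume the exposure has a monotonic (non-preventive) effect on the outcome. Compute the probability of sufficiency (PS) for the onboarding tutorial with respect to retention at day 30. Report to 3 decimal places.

p₁ = 0.0511, p₀ = 0.0284.
Under exogeneity and monotonicity, PS = (p₁ − p₀) / (1 − p₀).
PS = (0.0511 − 0.0284) / (1 − 0.0284) = 0.0227 / 0.9716 ≈ 0.0234

PS ≈ 0.023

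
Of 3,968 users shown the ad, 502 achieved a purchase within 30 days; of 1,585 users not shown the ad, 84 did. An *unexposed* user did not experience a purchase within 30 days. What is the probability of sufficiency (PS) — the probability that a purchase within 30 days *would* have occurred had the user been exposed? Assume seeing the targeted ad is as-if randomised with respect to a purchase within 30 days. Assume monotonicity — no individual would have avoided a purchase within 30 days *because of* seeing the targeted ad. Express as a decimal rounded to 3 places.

p₁ = P(outcome | exposed) = 502/3968 = 0.12651
p₀ = P(outcome | unexposed) = 84/1585 = 0.052997
Under exogeneity and monotonicity, PS = (p₁ − p₀) / (1 − p₀).
PS = (0.12651 − 0.052997) / (1 − 0.052997) = 0.073515 / 0.947 ≈ 0.0776

PS ≈ 0.078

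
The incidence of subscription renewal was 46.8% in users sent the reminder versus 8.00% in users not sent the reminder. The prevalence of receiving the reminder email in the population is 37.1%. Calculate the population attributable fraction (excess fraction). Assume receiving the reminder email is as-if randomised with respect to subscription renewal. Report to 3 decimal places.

PAF ≈ 0.643

p₁ = 0.468, p₀ = 0.08.
Overall risk P(Y=1) = π·p₁ + (1−π)·p₀ = 0.371×0.468 + 0.629×0.08 = 0.22395.
Under exogeneity, PAF = [P(Y=1) − p₀] / P(Y=1).
PAF = (0.22395 − 0.08) / 0.22395 ≈ 0.6428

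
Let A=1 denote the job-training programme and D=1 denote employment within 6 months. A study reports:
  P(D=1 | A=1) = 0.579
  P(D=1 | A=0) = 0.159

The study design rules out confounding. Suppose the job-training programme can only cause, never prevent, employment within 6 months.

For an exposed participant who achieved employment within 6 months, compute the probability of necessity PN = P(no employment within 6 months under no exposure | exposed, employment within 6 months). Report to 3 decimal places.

Let p₁ = 0.579, p₀ = 0.159.
Under exogeneity and monotonicity, PN = (p₁ − p₀) / p₁.
PN = (0.579 − 0.159) / 0.579 = 0.42 / 0.579 ≈ 0.7254

PN ≈ 0.725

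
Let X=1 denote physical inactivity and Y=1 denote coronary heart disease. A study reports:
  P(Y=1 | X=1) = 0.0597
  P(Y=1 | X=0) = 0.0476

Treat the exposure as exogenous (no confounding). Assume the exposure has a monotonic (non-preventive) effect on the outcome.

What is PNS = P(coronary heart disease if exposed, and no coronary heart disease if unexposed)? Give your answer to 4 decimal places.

PNS ≈ 0.0121

Let p₁ = 0.0597, p₀ = 0.0476.
Under exogeneity and monotonicity, PNS = p₁ − p₀.
PNS = 0.0597 − 0.0476 = 0.0121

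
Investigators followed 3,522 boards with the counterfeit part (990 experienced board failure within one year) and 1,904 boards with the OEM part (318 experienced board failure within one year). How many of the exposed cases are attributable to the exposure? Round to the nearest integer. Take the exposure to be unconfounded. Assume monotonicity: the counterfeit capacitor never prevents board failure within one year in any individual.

about 402 cases

p₁ = P(outcome | exposed) = 990/3522 = 0.28109
p₀ = P(outcome | unexposed) = 318/1904 = 0.16702
PN = (p₁ − p₀)/p₁ = (0.28109 − 0.16702) / 0.28109 ≈ 0.40583.
Attributable cases ≈ PN × (exposed cases) = 0.40583 × 990 ≈ 401.77.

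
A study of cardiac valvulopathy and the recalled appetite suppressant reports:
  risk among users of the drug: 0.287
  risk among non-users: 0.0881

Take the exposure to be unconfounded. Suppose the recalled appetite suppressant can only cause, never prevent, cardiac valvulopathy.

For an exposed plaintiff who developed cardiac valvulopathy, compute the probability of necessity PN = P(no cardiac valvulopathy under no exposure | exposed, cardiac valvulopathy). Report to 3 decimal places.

Let p₁ = 0.287, p₀ = 0.0881.
Under exogeneity and monotonicity, PN = (p₁ − p₀) / p₁.
PN = (0.287 − 0.0881) / 0.287 = 0.1989 / 0.287 ≈ 0.6930

PN ≈ 0.693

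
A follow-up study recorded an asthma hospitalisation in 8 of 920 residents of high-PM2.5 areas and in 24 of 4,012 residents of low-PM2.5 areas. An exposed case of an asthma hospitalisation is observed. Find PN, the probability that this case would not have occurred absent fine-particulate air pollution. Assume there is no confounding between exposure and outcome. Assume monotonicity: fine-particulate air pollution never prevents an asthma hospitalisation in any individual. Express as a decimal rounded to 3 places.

PN ≈ 0.312

p₁ = P(outcome | exposed) = 8/920 = 0.0086957
p₀ = P(outcome | unexposed) = 24/4012 = 0.0059821
Under exogeneity and monotonicity, PN = (p₁ − p₀) / p₁.
PN = (0.0086957 − 0.0059821) / 0.0086957 = 0.0027136 / 0.0086957 ≈ 0.3121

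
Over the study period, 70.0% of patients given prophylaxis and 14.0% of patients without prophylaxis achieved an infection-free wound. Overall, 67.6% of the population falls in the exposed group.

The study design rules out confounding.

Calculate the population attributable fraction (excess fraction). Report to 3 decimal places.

p₁ = 0.7, p₀ = 0.14.
Overall risk P(Y=1) = π·p₁ + (1−π)·p₀ = 0.676×0.7 + 0.324×0.14 = 0.51856.
Under exogeneity, PAF = [P(Y=1) − p₀] / P(Y=1).
PAF = (0.51856 − 0.14) / 0.51856 ≈ 0.7300

PAF ≈ 0.730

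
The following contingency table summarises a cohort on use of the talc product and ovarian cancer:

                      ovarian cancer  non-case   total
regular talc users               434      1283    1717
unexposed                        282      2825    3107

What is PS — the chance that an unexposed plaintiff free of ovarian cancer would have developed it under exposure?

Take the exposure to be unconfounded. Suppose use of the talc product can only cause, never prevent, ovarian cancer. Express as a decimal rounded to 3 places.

p₁ = P(outcome | exposed) = 434/1717 = 0.25277
p₀ = P(outcome | unexposed) = 282/3107 = 0.090763
Under exogeneity and monotonicity, PS = (p₁ − p₀) / (1 − p₀).
PS = (0.25277 − 0.090763) / (1 − 0.090763) = 0.162 / 0.90924 ≈ 0.1782

PS ≈ 0.178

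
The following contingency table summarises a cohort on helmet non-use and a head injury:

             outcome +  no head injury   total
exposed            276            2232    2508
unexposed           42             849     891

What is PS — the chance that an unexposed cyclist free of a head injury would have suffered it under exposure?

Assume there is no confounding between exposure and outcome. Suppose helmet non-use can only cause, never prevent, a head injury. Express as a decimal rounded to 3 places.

p₁ = P(outcome | exposed) = 276/2508 = 0.11005
p₀ = P(outcome | unexposed) = 42/891 = 0.047138
Under exogeneity and monotonicity, PS = (p₁ − p₀) / (1 − p₀).
PS = (0.11005 − 0.047138) / (1 − 0.047138) = 0.06291 / 0.95286 ≈ 0.0660

PS ≈ 0.066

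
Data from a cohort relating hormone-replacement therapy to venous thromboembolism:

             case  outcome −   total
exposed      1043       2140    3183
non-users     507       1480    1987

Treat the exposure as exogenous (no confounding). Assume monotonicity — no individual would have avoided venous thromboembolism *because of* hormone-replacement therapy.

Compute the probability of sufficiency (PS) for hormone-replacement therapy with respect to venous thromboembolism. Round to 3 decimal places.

p₁ = P(outcome | exposed) = 1043/3183 = 0.32768
p₀ = P(outcome | unexposed) = 507/1987 = 0.25516
Under exogeneity and monotonicity, PS = (p₁ − p₀)/(1 − p₀).
PS = (0.32768 − 0.25516) / 0.74484 ≈ 0.0974

PS ≈ 0.097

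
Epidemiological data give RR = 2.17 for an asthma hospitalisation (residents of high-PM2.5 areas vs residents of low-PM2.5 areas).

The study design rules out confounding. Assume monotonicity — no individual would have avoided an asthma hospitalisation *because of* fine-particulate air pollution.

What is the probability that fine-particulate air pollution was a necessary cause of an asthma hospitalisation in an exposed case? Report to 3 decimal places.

PN ≈ 0.539

Under exogeneity and monotonicity, PN = (RR − 1) / RR = 1 − 1/RR.
PN = (2.17 − 1) / 2.17 = 1.17 / 2.17 ≈ 0.5392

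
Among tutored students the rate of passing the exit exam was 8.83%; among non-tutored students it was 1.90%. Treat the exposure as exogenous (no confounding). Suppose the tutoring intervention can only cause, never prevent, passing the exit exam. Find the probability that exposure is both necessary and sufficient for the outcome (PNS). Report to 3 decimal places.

p₁ = 0.0883, p₀ = 0.019.
Under exogeneity and monotonicity, PNS = p₁ − p₀.
PNS = 0.0883 − 0.019 = 0.0693

PNS ≈ 0.069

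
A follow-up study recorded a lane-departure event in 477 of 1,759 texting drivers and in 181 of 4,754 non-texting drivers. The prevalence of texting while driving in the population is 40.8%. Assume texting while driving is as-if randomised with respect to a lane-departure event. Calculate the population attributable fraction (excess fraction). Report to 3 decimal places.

p₁ = P(outcome | exposed) = 477/1759 = 0.27118
p₀ = P(outcome | unexposed) = 181/4754 = 0.038073
Overall risk P(Y=1) = π·p₁ + (1−π)·p₀ = 0.408×0.27118 + 0.592×0.038073 = 0.13318.
Under exogeneity, PAF = [P(Y=1) − p₀] / P(Y=1).
PAF = (0.13318 − 0.038073) / 0.13318 ≈ 0.7141

PAF ≈ 0.714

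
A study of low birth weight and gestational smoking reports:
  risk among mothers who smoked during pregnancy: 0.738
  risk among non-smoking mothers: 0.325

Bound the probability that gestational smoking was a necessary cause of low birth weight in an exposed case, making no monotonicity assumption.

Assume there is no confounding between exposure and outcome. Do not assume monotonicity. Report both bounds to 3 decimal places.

0.560 ≤ PN ≤ 0.915

Let p₁ = 0.738, p₀ = 0.325.
Under exogeneity alone the bounds on PN are max{0,(p₁−p₀)/p₁} ≤ PN ≤ min{1,(1−p₀)/p₁}.
  lower = (p₁ − p₀)/p₁ = 0.413 / 0.738 ≈ 0.5596
  upper = min{1, (1 − p₀)/p₁} = 0.675 / 0.738 ≈ 0.9146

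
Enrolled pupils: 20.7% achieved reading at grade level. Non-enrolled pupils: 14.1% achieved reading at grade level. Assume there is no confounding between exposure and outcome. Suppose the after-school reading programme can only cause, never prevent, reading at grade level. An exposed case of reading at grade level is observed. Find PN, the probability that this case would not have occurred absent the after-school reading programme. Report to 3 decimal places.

p₁ = 0.207, p₀ = 0.141.
Under exogeneity and monotonicity, PN = (p₁ − p₀) / p₁.
PN = (0.207 − 0.141) / 0.207 = 0.066 / 0.207 ≈ 0.3188

PN ≈ 0.319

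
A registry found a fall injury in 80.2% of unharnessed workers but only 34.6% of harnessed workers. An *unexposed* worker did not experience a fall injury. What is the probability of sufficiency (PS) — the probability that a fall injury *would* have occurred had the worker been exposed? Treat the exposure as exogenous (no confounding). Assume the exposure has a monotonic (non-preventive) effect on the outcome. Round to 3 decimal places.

p₁ = 0.802, p₀ = 0.346.
Under exogeneity and monotonicity, PS = (p₁ − p₀) / (1 − p₀).
PS = (0.802 − 0.346) / (1 − 0.346) = 0.456 / 0.654 ≈ 0.6972

PS ≈ 0.697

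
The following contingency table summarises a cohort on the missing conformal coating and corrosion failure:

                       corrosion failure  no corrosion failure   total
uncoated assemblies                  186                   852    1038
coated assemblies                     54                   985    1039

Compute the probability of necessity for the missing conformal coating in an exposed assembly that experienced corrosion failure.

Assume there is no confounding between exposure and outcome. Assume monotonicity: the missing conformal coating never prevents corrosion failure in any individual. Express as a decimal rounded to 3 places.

PN ≈ 0.710

p₁ = P(outcome | exposed) = 186/1038 = 0.17919
p₀ = P(outcome | unexposed) = 54/1039 = 0.051973
Under exogeneity and monotonicity, PN = (p₁ − p₀)/p₁.
PN = (0.17919 − 0.051973) / 0.17919 ≈ 0.7100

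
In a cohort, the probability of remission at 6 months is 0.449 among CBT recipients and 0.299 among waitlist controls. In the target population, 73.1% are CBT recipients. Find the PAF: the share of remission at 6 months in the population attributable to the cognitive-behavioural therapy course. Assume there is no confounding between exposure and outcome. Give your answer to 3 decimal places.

Let p₁ = 0.449, p₀ = 0.299.
Overall risk P(Y=1) = π·p₁ + (1−π)·p₀ = 0.731×0.449 + 0.269×0.299 = 0.40865.
Under exogeneity, PAF = [P(Y=1) − p₀] / P(Y=1).
PAF = (0.40865 − 0.299) / 0.40865 ≈ 0.2683

PAF ≈ 0.268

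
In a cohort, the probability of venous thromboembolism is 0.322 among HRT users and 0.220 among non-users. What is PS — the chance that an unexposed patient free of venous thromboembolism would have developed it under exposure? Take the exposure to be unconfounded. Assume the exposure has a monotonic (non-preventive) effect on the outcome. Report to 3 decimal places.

Let p₁ = 0.322, p₀ = 0.22.
Under exogeneity and monotonicity, PS = (p₁ − p₀) / (1 − p₀).
PS = (0.322 − 0.22) / (1 − 0.22) = 0.102 / 0.78 ≈ 0.1308

PS ≈ 0.131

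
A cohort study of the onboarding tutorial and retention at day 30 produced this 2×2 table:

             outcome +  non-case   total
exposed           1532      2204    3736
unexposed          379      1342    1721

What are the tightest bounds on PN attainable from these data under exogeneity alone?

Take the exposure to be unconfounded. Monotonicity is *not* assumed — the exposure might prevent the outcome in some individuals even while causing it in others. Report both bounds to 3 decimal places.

p₁ = P(outcome | exposed) = 1532/3736 = 0.41006
p₀ = P(outcome | unexposed) = 379/1721 = 0.22022
Under exogeneity alone the bounds on PN are max{0,(p₁−p₀)/p₁} ≤ PN ≤ min{1,(1−p₀)/p₁}.
  lower = (p₁ − p₀)/p₁ = 0.18984 / 0.41006 ≈ 0.4630
  upper = min{1, (1 − p₀)/p₁} = 0.77978 / 0.41006 ≈ 1.9016 → capped at 1

0.463 ≤ PN ≤ 1.000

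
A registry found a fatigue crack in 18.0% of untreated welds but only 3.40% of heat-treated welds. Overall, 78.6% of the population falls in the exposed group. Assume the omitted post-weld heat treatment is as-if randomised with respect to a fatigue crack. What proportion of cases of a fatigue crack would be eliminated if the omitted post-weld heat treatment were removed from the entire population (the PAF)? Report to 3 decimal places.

PAF ≈ 0.771

p₁ = 0.18, p₀ = 0.034.
Overall risk P(Y=1) = π·p₁ + (1−π)·p₀ = 0.786×0.18 + 0.214×0.034 = 0.14876.
Under exogeneity, PAF = [P(Y=1) − p₀] / P(Y=1).
PAF = (0.14876 − 0.034) / 0.14876 ≈ 0.7714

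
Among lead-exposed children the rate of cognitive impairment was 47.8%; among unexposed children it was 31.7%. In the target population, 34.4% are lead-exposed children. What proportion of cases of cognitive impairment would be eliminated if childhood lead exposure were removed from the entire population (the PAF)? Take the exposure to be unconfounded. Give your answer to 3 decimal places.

PAF ≈ 0.149

p₁ = 0.478, p₀ = 0.317.
Overall risk P(Y=1) = π·p₁ + (1−π)·p₀ = 0.344×0.478 + 0.656×0.317 = 0.37238.
Under exogeneity, PAF = [P(Y=1) − p₀] / P(Y=1).
PAF = (0.37238 − 0.317) / 0.37238 ≈ 0.1487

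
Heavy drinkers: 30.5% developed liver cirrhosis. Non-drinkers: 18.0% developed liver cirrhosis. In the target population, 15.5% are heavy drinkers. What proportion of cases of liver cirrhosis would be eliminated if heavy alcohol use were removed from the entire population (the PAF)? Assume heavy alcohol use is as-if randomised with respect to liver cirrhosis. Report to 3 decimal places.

p₁ = 0.305, p₀ = 0.18.
Overall risk P(Y=1) = π·p₁ + (1−π)·p₀ = 0.155×0.305 + 0.845×0.18 = 0.19937.
Under exogeneity, PAF = [P(Y=1) − p₀] / P(Y=1).
PAF = (0.19937 − 0.18) / 0.19937 ≈ 0.0972

PAF ≈ 0.097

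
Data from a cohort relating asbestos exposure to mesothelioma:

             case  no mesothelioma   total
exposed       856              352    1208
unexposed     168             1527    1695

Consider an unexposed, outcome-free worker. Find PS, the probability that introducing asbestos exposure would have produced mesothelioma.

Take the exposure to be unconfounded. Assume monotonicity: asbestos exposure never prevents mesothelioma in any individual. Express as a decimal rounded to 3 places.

p₁ = P(outcome | exposed) = 856/1208 = 0.70861
p₀ = P(outcome | unexposed) = 168/1695 = 0.099115
Under exogeneity and monotonicity, PS = (p₁ − p₀)/(1 − p₀).
PS = (0.70861 − 0.099115) / 0.90088 ≈ 0.6766

PS ≈ 0.677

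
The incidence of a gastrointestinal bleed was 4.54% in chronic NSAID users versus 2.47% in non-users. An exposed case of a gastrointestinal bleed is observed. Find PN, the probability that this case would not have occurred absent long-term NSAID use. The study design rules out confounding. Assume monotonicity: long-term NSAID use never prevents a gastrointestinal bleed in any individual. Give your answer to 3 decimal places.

p₁ = 0.0454, p₀ = 0.0247.
Under exogeneity and monotonicity, PN = (p₁ − p₀) / p₁.
PN = (0.0454 − 0.0247) / 0.0454 = 0.0207 / 0.0454 ≈ 0.4559

PN ≈ 0.456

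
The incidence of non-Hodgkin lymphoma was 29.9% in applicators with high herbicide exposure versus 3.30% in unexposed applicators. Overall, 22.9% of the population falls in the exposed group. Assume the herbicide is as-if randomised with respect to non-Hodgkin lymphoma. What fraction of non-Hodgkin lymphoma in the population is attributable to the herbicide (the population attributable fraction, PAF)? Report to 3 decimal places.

p₁ = 0.299, p₀ = 0.033.
Overall risk P(Y=1) = π·p₁ + (1−π)·p₀ = 0.229×0.299 + 0.771×0.033 = 0.093914.
Under exogeneity, PAF = [P(Y=1) − p₀] / P(Y=1).
PAF = (0.093914 − 0.033) / 0.093914 ≈ 0.6486

PAF ≈ 0.649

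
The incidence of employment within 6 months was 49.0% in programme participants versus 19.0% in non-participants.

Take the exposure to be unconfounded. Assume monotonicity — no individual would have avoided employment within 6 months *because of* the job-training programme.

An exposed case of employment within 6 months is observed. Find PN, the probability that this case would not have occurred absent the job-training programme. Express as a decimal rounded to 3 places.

PN ≈ 0.612

p₁ = 0.49, p₀ = 0.19.
Under exogeneity and monotonicity, PN = (p₁ − p₀) / p₁.
PN = (0.49 − 0.19) / 0.49 = 0.3 / 0.49 ≈ 0.6122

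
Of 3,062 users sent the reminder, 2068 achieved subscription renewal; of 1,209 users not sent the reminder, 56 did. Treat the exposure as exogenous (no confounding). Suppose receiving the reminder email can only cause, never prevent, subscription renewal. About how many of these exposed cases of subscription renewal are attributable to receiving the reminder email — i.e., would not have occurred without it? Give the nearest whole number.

about 1926 cases

p₁ = P(outcome | exposed) = 2068/3062 = 0.67538
p₀ = P(outcome | unexposed) = 56/1209 = 0.046319
PN = (p₁ − p₀)/p₁ = (0.67538 − 0.046319) / 0.67538 ≈ 0.93142.
Attributable cases ≈ PN × (exposed cases) = 0.93142 × 2068 ≈ 1926.17.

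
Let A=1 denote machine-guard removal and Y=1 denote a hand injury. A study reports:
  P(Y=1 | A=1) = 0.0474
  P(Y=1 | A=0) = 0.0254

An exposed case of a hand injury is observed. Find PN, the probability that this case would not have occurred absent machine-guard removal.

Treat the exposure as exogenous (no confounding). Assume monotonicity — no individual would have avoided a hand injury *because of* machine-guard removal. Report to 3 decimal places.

Let p₁ = 0.0474, p₀ = 0.0254.
Under exogeneity and monotonicity, PN = (p₁ − p₀) / p₁.
PN = (0.0474 − 0.0254) / 0.0474 = 0.022 / 0.0474 ≈ 0.4641

PN ≈ 0.464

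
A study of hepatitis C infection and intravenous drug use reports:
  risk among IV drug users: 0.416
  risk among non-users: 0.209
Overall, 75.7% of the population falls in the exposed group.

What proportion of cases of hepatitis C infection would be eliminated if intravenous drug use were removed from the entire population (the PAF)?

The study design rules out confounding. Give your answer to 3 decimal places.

PAF ≈ 0.428

Let p₁ = 0.416, p₀ = 0.209.
Overall risk P(Y=1) = π·p₁ + (1−π)·p₀ = 0.757×0.416 + 0.243×0.209 = 0.3657.
Under exogeneity, PAF = [P(Y=1) − p₀] / P(Y=1).
PAF = (0.3657 − 0.209) / 0.3657 ≈ 0.4285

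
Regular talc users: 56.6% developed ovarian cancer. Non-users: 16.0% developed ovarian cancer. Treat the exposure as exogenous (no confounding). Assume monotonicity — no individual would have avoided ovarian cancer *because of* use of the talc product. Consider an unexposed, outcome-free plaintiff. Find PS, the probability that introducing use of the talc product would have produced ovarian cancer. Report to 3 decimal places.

PS ≈ 0.483

p₁ = 0.566, p₀ = 0.16.
Under exogeneity and monotonicity, PS = (p₁ − p₀) / (1 − p₀).
PS = (0.566 − 0.16) / (1 − 0.16) = 0.406 / 0.84 ≈ 0.4833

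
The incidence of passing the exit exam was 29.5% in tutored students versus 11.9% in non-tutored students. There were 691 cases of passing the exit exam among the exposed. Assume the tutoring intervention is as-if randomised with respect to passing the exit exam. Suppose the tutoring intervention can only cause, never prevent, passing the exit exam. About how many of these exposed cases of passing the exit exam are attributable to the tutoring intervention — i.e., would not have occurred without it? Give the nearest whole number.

about 412 cases

p₁ = 0.295, p₀ = 0.119.
PN = (p₁ − p₀)/p₁ = (0.295 − 0.119) / 0.295 ≈ 0.59661.
Attributable cases ≈ PN × (exposed cases) = 0.59661 × 691 ≈ 412.26.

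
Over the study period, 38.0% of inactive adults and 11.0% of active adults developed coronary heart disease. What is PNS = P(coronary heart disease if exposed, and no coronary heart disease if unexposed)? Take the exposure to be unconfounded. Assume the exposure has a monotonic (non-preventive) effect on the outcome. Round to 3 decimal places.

PNS ≈ 0.270

p₁ = 0.38, p₀ = 0.11.
Under exogeneity and monotonicity, PNS = p₁ − p₀.
PNS = 0.38 − 0.11 = 0.27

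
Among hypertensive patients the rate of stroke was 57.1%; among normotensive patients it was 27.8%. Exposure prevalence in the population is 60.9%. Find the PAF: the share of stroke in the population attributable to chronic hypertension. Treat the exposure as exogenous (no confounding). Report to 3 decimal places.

p₁ = 0.571, p₀ = 0.278.
Overall risk P(Y=1) = π·p₁ + (1−π)·p₀ = 0.609×0.571 + 0.391×0.278 = 0.45644.
Under exogeneity, PAF = [P(Y=1) − p₀] / P(Y=1).
PAF = (0.45644 − 0.278) / 0.45644 ≈ 0.3909

PAF ≈ 0.391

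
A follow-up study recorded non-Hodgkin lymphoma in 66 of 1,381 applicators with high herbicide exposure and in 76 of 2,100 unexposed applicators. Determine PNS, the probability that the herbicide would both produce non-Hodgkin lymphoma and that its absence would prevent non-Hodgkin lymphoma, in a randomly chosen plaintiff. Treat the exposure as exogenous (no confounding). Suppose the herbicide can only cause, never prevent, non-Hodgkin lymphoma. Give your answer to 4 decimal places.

PNS ≈ 0.0116

p₁ = P(outcome | exposed) = 66/1381 = 0.047791
p₀ = P(outcome | unexposed) = 76/2100 = 0.03619
Under exogeneity and monotonicity, PNS = p₁ − p₀.
PNS = 0.047791 − 0.03619 = 0.011601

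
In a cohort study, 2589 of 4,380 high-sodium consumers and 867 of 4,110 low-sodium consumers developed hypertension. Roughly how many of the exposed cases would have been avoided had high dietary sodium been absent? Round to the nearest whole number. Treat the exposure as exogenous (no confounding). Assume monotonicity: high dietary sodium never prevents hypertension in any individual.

about 1665 cases

p₁ = P(outcome | exposed) = 2589/4380 = 0.5911
p₀ = P(outcome | unexposed) = 867/4110 = 0.21095
PN = (p₁ − p₀)/p₁ = (0.5911 − 0.21095) / 0.5911 ≈ 0.64312.
Attributable cases ≈ PN × (exposed cases) = 0.64312 × 2589 ≈ 1665.04.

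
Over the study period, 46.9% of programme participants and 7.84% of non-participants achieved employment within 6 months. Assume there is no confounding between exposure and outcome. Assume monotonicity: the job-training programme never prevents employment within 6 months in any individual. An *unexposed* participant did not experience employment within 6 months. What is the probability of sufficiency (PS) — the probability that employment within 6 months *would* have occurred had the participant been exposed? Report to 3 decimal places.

PS ≈ 0.424

p₁ = 0.469, p₀ = 0.0784.
Under exogeneity and monotonicity, PS = (p₁ − p₀) / (1 − p₀).
PS = (0.469 − 0.0784) / (1 − 0.0784) = 0.3906 / 0.9216 ≈ 0.4238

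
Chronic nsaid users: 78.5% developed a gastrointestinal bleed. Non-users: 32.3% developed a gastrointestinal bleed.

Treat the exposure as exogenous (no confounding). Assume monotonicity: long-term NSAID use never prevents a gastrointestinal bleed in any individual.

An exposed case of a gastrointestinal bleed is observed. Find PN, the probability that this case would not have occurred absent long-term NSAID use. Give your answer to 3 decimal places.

p₁ = 0.785, p₀ = 0.323.
Under exogeneity and monotonicity, PN = (p₁ − p₀) / p₁.
PN = (0.785 − 0.323) / 0.785 = 0.462 / 0.785 ≈ 0.5885

PN ≈ 0.589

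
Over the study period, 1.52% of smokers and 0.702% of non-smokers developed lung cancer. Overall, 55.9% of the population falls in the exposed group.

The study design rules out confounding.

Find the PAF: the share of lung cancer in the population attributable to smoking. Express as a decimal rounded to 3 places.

p₁ = 0.0152, p₀ = 0.00702.
Overall risk P(Y=1) = π·p₁ + (1−π)·p₀ = 0.559×0.0152 + 0.441×0.00702 = 0.011593.
Under exogeneity, PAF = [P(Y=1) − p₀] / P(Y=1).
PAF = (0.011593 − 0.00702) / 0.011593 ≈ 0.3944

PAF ≈ 0.394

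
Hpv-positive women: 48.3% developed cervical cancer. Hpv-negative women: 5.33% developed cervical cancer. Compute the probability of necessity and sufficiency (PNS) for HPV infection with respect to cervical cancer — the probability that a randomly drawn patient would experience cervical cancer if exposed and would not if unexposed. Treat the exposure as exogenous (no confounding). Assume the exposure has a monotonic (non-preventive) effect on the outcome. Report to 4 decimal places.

PNS ≈ 0.4297

p₁ = 0.483, p₀ = 0.0533.
Under exogeneity and monotonicity, PNS = p₁ − p₀.
PNS = 0.483 − 0.0533 = 0.4297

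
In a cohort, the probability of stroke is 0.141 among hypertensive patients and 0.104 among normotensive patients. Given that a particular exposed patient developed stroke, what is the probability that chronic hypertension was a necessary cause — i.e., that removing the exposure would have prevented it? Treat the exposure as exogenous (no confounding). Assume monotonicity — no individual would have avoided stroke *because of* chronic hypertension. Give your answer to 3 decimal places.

PN ≈ 0.262

Let p₁ = 0.141, p₀ = 0.104.
Under exogeneity and monotonicity, PN = (p₁ − p₀) / p₁.
PN = (0.141 − 0.104) / 0.141 = 0.037 / 0.141 ≈ 0.2624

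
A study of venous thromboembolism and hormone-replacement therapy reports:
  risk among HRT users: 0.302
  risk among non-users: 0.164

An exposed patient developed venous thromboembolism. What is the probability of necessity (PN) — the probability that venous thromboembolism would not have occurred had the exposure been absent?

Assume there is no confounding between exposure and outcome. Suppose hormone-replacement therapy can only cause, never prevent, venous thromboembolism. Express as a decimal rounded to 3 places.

PN ≈ 0.457

Let p₁ = 0.302, p₀ = 0.164.
Under exogeneity and monotonicity, PN = (p₁ − p₀) / p₁.
PN = (0.302 − 0.164) / 0.302 = 0.138 / 0.302 ≈ 0.4570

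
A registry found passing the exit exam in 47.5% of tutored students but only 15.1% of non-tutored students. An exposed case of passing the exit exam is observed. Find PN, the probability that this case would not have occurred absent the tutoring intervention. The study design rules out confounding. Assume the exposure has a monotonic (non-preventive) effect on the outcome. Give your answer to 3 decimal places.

p₁ = 0.475, p₀ = 0.151.
Under exogeneity and monotonicity, PN = (p₁ − p₀) / p₁.
PN = (0.475 − 0.151) / 0.475 = 0.324 / 0.475 ≈ 0.6821

PN ≈ 0.682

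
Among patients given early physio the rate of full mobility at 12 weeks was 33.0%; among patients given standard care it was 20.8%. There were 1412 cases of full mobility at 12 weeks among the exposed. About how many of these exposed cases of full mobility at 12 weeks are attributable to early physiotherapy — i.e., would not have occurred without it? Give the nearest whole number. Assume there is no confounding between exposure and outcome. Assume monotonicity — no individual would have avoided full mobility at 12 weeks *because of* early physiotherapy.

p₁ = 0.33, p₀ = 0.208.
PN = (p₁ − p₀)/p₁ = (0.33 − 0.208) / 0.33 ≈ 0.36970.
Attributable cases ≈ PN × (exposed cases) = 0.36970 × 1412 ≈ 522.01.

about 522 cases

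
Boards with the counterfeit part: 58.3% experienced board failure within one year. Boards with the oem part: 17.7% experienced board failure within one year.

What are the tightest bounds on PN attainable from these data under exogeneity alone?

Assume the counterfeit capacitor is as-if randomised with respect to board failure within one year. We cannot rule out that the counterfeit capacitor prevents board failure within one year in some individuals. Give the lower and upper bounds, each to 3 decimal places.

p₁ = 0.583, p₀ = 0.177.
Under exogeneity alone the bounds on PN are max{0,(p₁−p₀)/p₁} ≤ PN ≤ min{1,(1−p₀)/p₁}.
  lower = (p₁ − p₀)/p₁ = 0.406 / 0.583 ≈ 0.6964
  upper = min{1, (1 − p₀)/p₁} = 0.823 / 0.583 ≈ 1.4117 → capped at 1

0.696 ≤ PN ≤ 1.000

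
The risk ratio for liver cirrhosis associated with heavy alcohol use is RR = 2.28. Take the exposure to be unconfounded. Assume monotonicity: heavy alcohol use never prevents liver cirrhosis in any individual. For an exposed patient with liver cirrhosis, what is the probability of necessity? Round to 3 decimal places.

PN ≈ 0.561

Under exogeneity and monotonicity, PN = (RR − 1) / RR = 1 − 1/RR.
PN = (2.28 − 1) / 2.28 = 1.28 / 2.28 ≈ 0.5614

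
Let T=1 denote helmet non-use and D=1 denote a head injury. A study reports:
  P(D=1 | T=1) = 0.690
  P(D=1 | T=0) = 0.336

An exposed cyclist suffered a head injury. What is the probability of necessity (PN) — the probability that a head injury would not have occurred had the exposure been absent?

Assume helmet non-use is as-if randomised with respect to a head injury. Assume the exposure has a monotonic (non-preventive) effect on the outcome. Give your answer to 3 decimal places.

PN ≈ 0.513

Let p₁ = 0.69, p₀ = 0.336.
Under exogeneity and monotonicity, PN = (p₁ − p₀) / p₁.
PN = (0.69 − 0.336) / 0.69 = 0.354 / 0.69 ≈ 0.5130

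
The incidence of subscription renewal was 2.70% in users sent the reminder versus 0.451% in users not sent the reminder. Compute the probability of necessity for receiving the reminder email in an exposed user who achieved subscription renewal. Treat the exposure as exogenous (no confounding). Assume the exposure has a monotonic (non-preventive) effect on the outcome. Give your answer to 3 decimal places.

p₁ = 0.027, p₀ = 0.00451.
Under exogeneity and monotonicity, PN = (p₁ − p₀) / p₁.
PN = (0.027 − 0.00451) / 0.027 = 0.02249 / 0.027 ≈ 0.8330

PN ≈ 0.833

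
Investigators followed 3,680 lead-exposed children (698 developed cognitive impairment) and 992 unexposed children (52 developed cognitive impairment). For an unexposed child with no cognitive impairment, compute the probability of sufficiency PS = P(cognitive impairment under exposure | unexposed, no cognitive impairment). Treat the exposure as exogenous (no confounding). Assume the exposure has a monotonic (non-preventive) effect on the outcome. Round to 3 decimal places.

p₁ = P(outcome | exposed) = 698/3680 = 0.18967
p₀ = P(outcome | unexposed) = 52/992 = 0.052419
Under exogeneity and monotonicity, PS = (p₁ − p₀) / (1 − p₀).
PS = (0.18967 − 0.052419) / (1 − 0.052419) = 0.13725 / 0.94758 ≈ 0.1448

PS ≈ 0.145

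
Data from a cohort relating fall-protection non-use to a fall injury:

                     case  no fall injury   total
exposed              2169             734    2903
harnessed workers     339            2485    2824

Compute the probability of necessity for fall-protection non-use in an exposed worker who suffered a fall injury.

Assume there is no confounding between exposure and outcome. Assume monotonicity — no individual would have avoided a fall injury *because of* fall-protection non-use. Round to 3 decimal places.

PN ≈ 0.839

p₁ = P(outcome | exposed) = 2169/2903 = 0.74716
p₀ = P(outcome | unexposed) = 339/2824 = 0.12004
Under exogeneity and monotonicity, PN = (p₁ − p₀)/p₁.
PN = (0.74716 − 0.12004) / 0.74716 ≈ 0.8393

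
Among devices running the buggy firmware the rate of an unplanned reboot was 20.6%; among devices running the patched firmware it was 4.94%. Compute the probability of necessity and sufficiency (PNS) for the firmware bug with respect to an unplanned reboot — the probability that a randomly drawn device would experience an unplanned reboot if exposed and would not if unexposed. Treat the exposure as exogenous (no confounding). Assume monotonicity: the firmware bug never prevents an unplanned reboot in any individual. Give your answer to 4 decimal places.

p₁ = 0.206, p₀ = 0.0494.
Under exogeneity and monotonicity, PNS = p₁ − p₀.
PNS = 0.206 − 0.0494 = 0.1566

PNS ≈ 0.1566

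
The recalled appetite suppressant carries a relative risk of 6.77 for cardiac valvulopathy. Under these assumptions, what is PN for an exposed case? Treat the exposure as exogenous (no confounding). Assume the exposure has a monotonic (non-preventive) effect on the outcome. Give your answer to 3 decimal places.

PN ≈ 0.852

Under exogeneity and monotonicity, PN = (RR − 1) / RR = 1 − 1/RR.
PN = (6.77 − 1) / 6.77 = 5.77 / 6.77 ≈ 0.8523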